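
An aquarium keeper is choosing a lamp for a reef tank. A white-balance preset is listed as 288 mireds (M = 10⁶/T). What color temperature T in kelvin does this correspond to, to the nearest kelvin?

T = 10⁶ / 288 = 3472.22 K → 3472 K.

3472 K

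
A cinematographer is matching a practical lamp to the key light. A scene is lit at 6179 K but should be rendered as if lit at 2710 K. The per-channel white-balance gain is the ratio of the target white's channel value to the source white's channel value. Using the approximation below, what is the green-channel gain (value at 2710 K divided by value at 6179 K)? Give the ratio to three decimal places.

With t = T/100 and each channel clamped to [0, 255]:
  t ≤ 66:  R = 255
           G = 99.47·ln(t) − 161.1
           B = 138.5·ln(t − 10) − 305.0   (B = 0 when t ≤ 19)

0.671

At 6179 K (t = 61.79):
  G = 99.47·ln 61.79 − 161.1 = 99.47·4.1237 − 161.1 = 249.089.
At 2710 K (t = 27.1):
  G = 99.47·ln 27.1 − 161.1 = 99.47·3.2995 − 161.1 = 167.105.
Gain = 167.105 / 249.089 = 0.6709 → 0.671.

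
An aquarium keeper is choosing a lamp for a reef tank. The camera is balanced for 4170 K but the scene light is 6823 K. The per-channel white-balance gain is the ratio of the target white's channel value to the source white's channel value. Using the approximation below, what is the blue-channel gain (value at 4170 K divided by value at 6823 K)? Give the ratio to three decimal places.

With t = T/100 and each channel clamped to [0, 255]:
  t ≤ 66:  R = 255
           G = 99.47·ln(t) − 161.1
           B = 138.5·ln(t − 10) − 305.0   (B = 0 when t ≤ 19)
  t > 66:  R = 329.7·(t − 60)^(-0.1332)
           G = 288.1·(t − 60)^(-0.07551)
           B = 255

At 6823 K (t = 68.23):
  B = 255 by definition for t > 66.
At 4170 K (t = 41.7):
  B = 138.5·ln(41.7 − 10) − 305.0 = 138.5·ln 31.7 − 305.0 = 138.5·3.4563 − 305.0 = 173.700.
Gain = 173.700 / 255.000 = 0.6812 → 0.681.

0.681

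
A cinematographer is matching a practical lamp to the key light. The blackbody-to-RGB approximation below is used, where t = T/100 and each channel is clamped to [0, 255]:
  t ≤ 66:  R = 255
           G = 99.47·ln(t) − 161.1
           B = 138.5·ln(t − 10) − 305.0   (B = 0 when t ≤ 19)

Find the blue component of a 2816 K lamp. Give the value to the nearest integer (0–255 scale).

t = 2816/100 = 28.16; the t ≤ 66 branch applies.
B = 138.5·ln(28.16 − 10) − 305.0 = 138.5·ln 18.16 − 305.0 = 138.5·2.8992 − 305.0 = 96.542.
Rounded: 97.

97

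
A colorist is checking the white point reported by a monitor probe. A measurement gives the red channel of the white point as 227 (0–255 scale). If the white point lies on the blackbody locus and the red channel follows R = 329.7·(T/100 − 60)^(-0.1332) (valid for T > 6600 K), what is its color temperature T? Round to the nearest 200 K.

(t − 60)^(-0.1332) = 227/329.7 = 0.68850.
t − 60 = 0.68850^(1/-0.1332) = 0.68850^(-7.508) = 16.478, so t = 76.478.
T = 100·t = 7648 K → 7600 K to the nearest 200 K.

7600 K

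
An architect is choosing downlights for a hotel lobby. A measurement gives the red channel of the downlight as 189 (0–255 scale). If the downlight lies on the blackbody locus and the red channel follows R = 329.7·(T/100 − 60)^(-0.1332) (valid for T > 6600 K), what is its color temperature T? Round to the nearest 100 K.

12500 K

(t − 60)^(-0.1332) = 189/329.7 = 0.57325.
t − 60 = 0.57325^(1/-0.1332) = 0.57325^(-7.508) = 65.199, so t = 125.199.
T = 100·t = 12520 K → 12500 K to the nearest 100 K.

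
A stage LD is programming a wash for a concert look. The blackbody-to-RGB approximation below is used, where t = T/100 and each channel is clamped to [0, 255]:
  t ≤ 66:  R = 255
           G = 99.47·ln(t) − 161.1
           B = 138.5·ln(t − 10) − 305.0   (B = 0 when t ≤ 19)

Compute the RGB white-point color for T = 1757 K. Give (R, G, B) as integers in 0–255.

t = 1757/100 = 17.57; the t ≤ 66 branch applies.
R = 255 by definition for t ≤ 66.
G = 99.47·ln 17.57 − 161.1 = 99.47·2.8662 − 161.1 = 124.000.
t = 17.57 ≤ 19, so B = 0.
Rounded: (255, 124, 0).

(255, 124, 0)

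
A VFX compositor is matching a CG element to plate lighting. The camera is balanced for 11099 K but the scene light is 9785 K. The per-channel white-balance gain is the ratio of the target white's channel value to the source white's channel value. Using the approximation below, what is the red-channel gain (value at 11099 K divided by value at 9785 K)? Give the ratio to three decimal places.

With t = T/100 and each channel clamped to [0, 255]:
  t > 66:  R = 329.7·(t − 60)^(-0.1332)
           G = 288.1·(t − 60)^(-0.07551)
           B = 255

0.961

At 9785 K (t = 97.85):
  R = 329.7·(97.85 − 60)^(-0.1332) = 329.7·37.85^(-0.1332) = 329.7·0.61631 = 203.199.
At 11099 K (t = 110.99):
  R = 329.7·(110.99 − 60)^(-0.1332) = 329.7·50.99^(-0.1332) = 329.7·0.59233 = 195.291.
Gain = 195.291 / 203.199 = 0.9611 → 0.961.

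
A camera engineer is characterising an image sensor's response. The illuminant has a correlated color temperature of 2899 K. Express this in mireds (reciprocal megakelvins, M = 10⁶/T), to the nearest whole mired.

345 mireds

M = 10⁶ / 2899 = 344.947 → 345 mireds.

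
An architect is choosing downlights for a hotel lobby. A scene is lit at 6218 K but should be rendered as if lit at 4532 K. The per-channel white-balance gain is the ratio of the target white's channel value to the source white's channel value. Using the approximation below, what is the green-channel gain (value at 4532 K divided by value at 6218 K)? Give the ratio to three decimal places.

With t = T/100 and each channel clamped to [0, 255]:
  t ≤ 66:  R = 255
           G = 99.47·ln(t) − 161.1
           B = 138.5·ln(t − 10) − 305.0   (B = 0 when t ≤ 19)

At 6218 K (t = 62.18):
  G = 99.47·ln 62.18 − 161.1 = 99.47·4.1300 − 161.1 = 249.714.
At 4532 K (t = 45.32):
  G = 99.47·ln 45.32 − 161.1 = 99.47·3.8137 − 161.1 = 218.254.
Gain = 218.254 / 249.714 = 0.8740 → 0.874.

0.874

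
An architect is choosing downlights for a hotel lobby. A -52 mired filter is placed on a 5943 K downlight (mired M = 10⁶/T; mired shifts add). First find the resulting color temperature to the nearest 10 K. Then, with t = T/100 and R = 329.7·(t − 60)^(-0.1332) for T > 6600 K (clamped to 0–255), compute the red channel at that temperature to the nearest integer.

M_in = 10⁶/5943 = 168.27; M_out = 168.27 + (-52) = 116.27.
T_out = 10⁶/116.27 = 8601.0 K → 8600 K; t = 86.
R = 329.7·(86 − 60)^(-0.1332) = 329.7·26^(-0.1332) = 329.7·0.64793 = 213.621.
Rounded: 214.

214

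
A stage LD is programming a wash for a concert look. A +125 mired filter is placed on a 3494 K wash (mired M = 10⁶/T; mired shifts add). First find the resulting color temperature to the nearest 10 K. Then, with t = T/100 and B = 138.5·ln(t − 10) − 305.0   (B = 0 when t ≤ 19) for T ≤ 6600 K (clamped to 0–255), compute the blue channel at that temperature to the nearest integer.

63

M_in = 10⁶/3494 = 286.20; M_out = 286.20 + (+125) = 411.20.
T_out = 10⁶/411.20 = 2431.9 K → 2430 K; t = 24.3.
B = 138.5·ln(24.3 − 10) − 305.0 = 138.5·ln 14.3 − 305.0 = 138.5·2.6603 − 305.0 = 63.446.
Rounded: 63.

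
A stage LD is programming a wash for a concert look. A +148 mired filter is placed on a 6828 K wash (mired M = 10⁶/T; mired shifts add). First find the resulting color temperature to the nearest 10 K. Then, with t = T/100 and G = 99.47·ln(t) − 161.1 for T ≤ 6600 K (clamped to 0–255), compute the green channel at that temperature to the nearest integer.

190

M_in = 10⁶/6828 = 146.46; M_out = 146.46 + (+148) = 294.46.
T_out = 10⁶/294.46 = 3396.1 K → 3400 K; t = 34.
G = 99.47·ln 34 − 161.1 = 99.47·3.5264 − 161.1 = 189.667.
Rounded: 190.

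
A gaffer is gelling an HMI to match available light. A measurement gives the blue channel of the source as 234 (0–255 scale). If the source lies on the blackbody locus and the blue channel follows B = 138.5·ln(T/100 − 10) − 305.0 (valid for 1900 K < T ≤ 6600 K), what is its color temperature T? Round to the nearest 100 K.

ln(t − 10) = (234 + 305.0) / 138.5 = 3.8917.
t − 10 = e^3.8917 = 48.994, so t = 58.994.
T = 100·t = 5899 K → 5900 K to the nearest 100 K.

5900 K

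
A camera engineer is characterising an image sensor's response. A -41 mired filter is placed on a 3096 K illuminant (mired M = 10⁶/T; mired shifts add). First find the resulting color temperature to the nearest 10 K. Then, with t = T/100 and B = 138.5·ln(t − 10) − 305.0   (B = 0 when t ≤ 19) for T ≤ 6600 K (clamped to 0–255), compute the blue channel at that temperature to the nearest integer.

M_in = 10⁶/3096 = 323.00; M_out = 323.00 + (-41) = 282.00.
T_out = 10⁶/282.00 = 3546.1 K → 3550 K; t = 35.5.
B = 138.5·ln(35.5 − 10) − 305.0 = 138.5·ln 25.5 − 305.0 = 138.5·3.2387 − 305.0 = 143.557.
Rounded: 144.

144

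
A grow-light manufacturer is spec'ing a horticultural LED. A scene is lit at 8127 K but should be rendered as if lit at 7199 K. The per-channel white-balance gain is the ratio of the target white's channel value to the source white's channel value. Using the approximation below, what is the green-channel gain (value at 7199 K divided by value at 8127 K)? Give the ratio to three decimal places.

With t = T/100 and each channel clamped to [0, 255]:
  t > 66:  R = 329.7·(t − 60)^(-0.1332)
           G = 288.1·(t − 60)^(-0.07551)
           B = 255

At 8127 K (t = 81.27):
  G = 288.1·(81.27 − 60)^(-0.07551) = 288.1·21.27^(-0.07551) = 288.1·0.79385 = 228.709.
At 7199 K (t = 71.99):
  G = 288.1·(71.99 − 60)^(-0.07551) = 288.1·11.99^(-0.07551) = 288.1·0.82897 = 238.826.
Gain = 238.826 / 228.709 = 1.0442 → 1.044.

1.044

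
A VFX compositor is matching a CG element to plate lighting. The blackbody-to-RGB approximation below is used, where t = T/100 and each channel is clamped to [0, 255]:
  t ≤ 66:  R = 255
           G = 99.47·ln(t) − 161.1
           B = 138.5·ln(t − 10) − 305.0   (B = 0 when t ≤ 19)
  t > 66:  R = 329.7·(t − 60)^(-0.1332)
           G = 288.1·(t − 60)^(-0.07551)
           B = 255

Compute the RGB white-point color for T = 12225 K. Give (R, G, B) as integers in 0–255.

t = 12225/100 = 122.25; the t > 66 branch applies.
R = 329.7·(122.25 − 60)^(-0.1332) = 329.7·62.25^(-0.1332) = 329.7·0.57679 = 190.169.
G = 288.1·(122.25 − 60)^(-0.07551) = 288.1·62.25^(-0.07551) = 288.1·0.73202 = 210.896.
B = 255 by definition for t > 66.
Rounded: (190, 211, 255).

(190, 211, 255)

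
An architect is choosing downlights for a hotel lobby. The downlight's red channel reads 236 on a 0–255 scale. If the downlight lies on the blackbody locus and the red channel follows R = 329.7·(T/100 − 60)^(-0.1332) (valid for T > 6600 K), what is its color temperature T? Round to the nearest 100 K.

(t − 60)^(-0.1332) = 236/329.7 = 0.71580.
t − 60 = 0.71580^(1/-0.1332) = 0.71580^(-7.508) = 12.307, so t = 72.307.
T = 100·t = 7231 K → 7200 K to the nearest 100 K.

7200 K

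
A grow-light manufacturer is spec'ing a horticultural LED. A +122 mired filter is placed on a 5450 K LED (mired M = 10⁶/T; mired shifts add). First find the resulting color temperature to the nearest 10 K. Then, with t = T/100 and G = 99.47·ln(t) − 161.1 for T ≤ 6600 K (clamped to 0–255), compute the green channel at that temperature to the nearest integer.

M_in = 10⁶/5450 = 183.49; M_out = 183.49 + (+122) = 305.49.
T_out = 10⁶/305.49 = 3273.5 K → 3270 K; t = 32.7.
G = 99.47·ln 32.7 − 161.1 = 99.47·3.4874 − 161.1 = 185.789.
Rounded: 186.

186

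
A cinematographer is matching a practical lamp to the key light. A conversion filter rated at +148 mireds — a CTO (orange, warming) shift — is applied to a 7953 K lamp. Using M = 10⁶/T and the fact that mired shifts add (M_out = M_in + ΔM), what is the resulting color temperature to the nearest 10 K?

M_in = 10⁶/7953 = 125.74 mireds.
M_out = 125.74 + (+148) = 273.74 mireds.
T_out = 10⁶/273.74 = 3653.1 K → 3650 K.

3650 K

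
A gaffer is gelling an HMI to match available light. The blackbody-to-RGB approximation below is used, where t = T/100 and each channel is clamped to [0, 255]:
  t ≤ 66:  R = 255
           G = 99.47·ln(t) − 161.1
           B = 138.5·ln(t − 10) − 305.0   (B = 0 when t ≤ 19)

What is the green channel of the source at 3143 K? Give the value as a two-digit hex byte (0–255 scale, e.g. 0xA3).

t = 3143/100 = 31.43; the t ≤ 66 branch applies.
G = 99.47·ln 31.43 − 161.1 = 99.47·3.4478 − 161.1 = 181.849.
Rounded: 182; in hex, 0xB6.

0xB6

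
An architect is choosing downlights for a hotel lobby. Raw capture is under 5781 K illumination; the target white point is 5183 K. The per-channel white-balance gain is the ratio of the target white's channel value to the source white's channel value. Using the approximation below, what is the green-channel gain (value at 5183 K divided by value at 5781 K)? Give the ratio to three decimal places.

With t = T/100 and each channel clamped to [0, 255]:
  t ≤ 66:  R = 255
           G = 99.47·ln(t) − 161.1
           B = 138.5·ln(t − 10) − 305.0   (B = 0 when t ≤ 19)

0.955

At 5781 K (t = 57.81):
  G = 99.47·ln 57.81 − 161.1 = 99.47·4.0572 − 161.1 = 242.466.
At 5183 K (t = 51.83):
  G = 99.47·ln 51.83 − 161.1 = 99.47·3.9480 − 161.1 = 231.604.
Gain = 231.604 / 242.466 = 0.9552 → 0.955.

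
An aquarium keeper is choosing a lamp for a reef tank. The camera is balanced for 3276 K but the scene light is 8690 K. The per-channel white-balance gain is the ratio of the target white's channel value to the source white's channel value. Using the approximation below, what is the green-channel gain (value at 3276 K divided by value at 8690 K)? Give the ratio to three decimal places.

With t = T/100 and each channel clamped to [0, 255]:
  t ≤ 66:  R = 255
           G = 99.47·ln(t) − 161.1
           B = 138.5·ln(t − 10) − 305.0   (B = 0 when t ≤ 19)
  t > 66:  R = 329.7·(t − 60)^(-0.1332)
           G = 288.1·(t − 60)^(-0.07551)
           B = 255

0.828

At 8690 K (t = 86.9):
  G = 288.1·(86.9 − 60)^(-0.07551) = 288.1·26.9^(-0.07551) = 288.1·0.77990 = 224.689.
At 3276 K (t = 32.76):
  G = 99.47·ln 32.76 − 161.1 = 99.47·3.4892 − 161.1 = 185.972.
Gain = 185.972 / 224.689 = 0.8277 → 0.828.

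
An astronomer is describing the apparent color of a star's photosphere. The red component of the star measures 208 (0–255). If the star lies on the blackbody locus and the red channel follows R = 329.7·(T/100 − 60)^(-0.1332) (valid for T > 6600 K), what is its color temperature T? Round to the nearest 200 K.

9200 K

(t − 60)^(-0.1332) = 208/329.7 = 0.63088.
t − 60 = 0.63088^(1/-0.1332) = 0.63088^(-7.508) = 31.763, so t = 91.763.
T = 100·t = 9176 K → 9200 K to the nearest 200 K.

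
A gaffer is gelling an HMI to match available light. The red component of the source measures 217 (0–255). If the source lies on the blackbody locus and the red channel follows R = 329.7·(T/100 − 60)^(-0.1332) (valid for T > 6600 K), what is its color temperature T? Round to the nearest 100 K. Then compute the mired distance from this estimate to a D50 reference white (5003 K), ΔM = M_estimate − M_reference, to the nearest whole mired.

(t − 60)^(-0.1332) = 217/329.7 = 0.65817.
t − 60 = 0.65817^(1/-0.1332) = 0.65817^(-7.508) = 23.110, so t = 83.110.
T = 100·t = 8311 K → 8300 K to the nearest 100 K.
M_estimate = 10⁶/8300 = 120.48; M_reference = 10⁶/5003 = 199.88.
ΔM = 120.48 − 199.88 = -79.40 → -79 mireds.

-79 mireds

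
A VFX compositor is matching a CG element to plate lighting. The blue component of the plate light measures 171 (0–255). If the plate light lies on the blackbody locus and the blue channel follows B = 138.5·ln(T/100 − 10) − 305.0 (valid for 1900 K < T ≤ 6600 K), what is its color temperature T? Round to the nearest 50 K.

ln(t − 10) = (171 + 305.0) / 138.5 = 3.4368.
t − 10 = e^3.4368 = 31.088, so t = 41.088.
T = 100·t = 4109 K → 4100 K to the nearest 50 K.

4100 K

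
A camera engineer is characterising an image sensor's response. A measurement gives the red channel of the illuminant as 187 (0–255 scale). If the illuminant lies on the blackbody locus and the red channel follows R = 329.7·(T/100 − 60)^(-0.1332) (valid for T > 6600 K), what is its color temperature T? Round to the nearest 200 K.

13000 K

(t − 60)^(-0.1332) = 187/329.7 = 0.56718.
t − 60 = 0.56718^(1/-0.1332) = 0.56718^(-7.508) = 70.620, so t = 130.620.
T = 100·t = 13062 K → 13000 K to the nearest 200 K.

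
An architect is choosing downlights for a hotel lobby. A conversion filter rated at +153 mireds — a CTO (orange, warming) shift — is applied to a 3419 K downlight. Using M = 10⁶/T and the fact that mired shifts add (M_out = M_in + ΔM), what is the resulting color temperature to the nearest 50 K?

2250 K

M_in = 10⁶/3419 = 292.48 mireds.
M_out = 292.48 + (+153) = 445.48 mireds.
T_out = 10⁶/445.48 = 2244.8 K → 2250 K.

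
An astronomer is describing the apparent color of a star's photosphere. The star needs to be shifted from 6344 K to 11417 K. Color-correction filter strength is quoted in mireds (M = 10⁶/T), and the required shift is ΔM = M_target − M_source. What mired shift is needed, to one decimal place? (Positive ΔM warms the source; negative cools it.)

-70.0 mireds

M_source = 10⁶/6344 = 157.629; M_target = 10⁶/11417 = 87.589.
ΔM = 87.589 − 157.629 = -70.041 → -70.0 mireds, a cooling shift.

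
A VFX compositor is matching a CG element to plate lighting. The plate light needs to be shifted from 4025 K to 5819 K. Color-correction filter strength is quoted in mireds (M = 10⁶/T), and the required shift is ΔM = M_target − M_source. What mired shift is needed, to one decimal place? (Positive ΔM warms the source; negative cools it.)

M_source = 10⁶/4025 = 248.447; M_target = 10⁶/5819 = 171.851.
ΔM = 171.851 − 248.447 = -76.596 → -76.6 mireds, a cooling shift.

-76.6 mireds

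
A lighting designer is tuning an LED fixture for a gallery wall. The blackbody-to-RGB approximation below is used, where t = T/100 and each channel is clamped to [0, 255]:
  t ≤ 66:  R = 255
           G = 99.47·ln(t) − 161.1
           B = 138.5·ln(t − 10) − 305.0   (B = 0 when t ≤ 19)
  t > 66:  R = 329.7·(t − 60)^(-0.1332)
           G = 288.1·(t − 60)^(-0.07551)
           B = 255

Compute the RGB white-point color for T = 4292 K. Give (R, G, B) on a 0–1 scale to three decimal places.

t = 4292/100 = 42.92; the t ≤ 66 branch applies.
R = 255 by definition for t ≤ 66.
G = 99.47·ln 42.92 − 161.1 = 99.47·3.7593 − 161.1 = 212.841.
B = 138.5·ln(42.92 − 10) − 305.0 = 138.5·ln 32.92 − 305.0 = 138.5·3.4941 − 305.0 = 178.930.
Dividing each by 255: (1.0000, 0.8347, 0.7017) → (1.000, 0.835, 0.702).

(1.000, 0.835, 0.702)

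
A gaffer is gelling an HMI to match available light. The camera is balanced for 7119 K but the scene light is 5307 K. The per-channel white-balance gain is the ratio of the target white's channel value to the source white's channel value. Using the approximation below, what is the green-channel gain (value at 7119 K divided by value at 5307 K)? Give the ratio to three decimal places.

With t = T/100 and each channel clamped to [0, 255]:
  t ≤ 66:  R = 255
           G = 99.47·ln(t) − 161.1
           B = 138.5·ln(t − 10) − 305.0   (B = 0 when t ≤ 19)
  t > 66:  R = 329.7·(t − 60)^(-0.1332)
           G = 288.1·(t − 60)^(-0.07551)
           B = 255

1.026

At 5307 K (t = 53.07):
  G = 99.47·ln 53.07 − 161.1 = 99.47·3.9716 − 161.1 = 233.956.
At 7119 K (t = 71.19):
  G = 288.1·(71.19 − 60)^(-0.07551) = 288.1·11.19^(-0.07551) = 288.1·0.83330 = 240.075.
Gain = 240.075 / 233.956 = 1.0262 → 1.026.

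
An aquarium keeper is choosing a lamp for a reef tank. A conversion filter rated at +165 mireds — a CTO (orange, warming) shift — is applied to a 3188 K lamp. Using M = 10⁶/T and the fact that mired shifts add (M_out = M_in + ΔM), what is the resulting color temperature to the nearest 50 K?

M_in = 10⁶/3188 = 313.68 mireds.
M_out = 313.68 + (+165) = 478.68 mireds.
T_out = 10⁶/478.68 = 2089.1 K → 2100 K.

2100 K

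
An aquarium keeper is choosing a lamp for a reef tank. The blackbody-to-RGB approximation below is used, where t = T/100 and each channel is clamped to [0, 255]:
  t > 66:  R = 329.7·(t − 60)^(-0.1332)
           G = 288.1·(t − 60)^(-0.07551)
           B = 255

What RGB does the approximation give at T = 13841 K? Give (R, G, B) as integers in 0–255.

(184, 207, 255)

t = 13841/100 = 138.41; the t > 66 branch applies.
R = 329.7·(138.41 − 60)^(-0.1332) = 329.7·78.41^(-0.1332) = 329.7·0.55933 = 184.412.
G = 288.1·(138.41 − 60)^(-0.07551) = 288.1·78.41^(-0.07551) = 288.1·0.71938 = 207.252.
B = 255 by definition for t > 66.
Rounded: (184, 207, 255).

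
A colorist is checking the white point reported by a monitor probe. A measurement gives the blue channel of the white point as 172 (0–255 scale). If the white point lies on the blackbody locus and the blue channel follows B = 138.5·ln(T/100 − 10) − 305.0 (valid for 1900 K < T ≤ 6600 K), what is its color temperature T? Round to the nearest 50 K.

4150 K

ln(t − 10) = (172 + 305.0) / 138.5 = 3.4440.
t − 10 = e^3.4440 = 31.313, so t = 41.313.
T = 100·t = 4131 K → 4150 K to the nearest 50 K.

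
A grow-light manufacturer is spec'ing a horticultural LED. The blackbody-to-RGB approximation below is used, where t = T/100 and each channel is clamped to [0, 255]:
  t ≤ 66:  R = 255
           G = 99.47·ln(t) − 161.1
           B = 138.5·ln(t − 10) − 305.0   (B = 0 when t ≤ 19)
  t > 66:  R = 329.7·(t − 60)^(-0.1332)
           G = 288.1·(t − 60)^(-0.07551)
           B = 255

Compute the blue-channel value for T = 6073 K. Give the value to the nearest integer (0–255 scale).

239

t = 6073/100 = 60.73; the t ≤ 66 branch applies.
B = 138.5·ln(60.73 − 10) − 305.0 = 138.5·ln 50.73 − 305.0 = 138.5·3.9265 − 305.0 = 238.823.
Rounded: 239.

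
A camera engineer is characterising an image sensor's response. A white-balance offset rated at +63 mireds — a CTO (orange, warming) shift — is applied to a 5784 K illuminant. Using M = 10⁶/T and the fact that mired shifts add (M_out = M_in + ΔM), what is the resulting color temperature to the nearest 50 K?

4250 K

M_in = 10⁶/5784 = 172.89 mireds.
M_out = 172.89 + (+63) = 235.89 mireds.
T_out = 10⁶/235.89 = 4239.3 K → 4250 K.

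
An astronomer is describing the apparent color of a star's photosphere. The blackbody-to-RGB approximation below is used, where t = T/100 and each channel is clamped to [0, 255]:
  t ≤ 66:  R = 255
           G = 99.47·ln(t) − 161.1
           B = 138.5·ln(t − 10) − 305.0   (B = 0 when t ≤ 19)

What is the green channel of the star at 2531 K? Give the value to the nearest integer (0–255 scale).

t = 2531/100 = 25.31; the t ≤ 66 branch applies.
G = 99.47·ln 25.31 − 161.1 = 99.47·3.2312 − 161.1 = 160.307.
Rounded: 160.

160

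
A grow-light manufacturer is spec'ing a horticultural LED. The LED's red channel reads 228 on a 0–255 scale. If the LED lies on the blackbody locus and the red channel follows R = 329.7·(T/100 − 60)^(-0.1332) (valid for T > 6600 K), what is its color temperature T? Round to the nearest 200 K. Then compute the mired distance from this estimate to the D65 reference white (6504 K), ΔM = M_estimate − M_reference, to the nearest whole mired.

(t − 60)^(-0.1332) = 228/329.7 = 0.69154.
t − 60 = 0.69154^(1/-0.1332) = 0.69154^(-7.508) = 15.943, so t = 75.943.
T = 100·t = 7594 K → 7600 K to the nearest 200 K.
M_estimate = 10⁶/7600 = 131.58; M_reference = 10⁶/6504 = 153.75.
ΔM = 131.58 − 153.75 = -22.17 → -22 mireds.

-22 mireds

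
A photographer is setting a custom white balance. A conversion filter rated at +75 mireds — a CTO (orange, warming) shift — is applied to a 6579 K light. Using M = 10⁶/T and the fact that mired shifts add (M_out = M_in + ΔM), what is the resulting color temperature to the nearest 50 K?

M_in = 10⁶/6579 = 152.00 mireds.
M_out = 152.00 + (+75) = 227.00 mireds.
T_out = 10⁶/227.00 = 4405.3 K → 4400 K.

4400 K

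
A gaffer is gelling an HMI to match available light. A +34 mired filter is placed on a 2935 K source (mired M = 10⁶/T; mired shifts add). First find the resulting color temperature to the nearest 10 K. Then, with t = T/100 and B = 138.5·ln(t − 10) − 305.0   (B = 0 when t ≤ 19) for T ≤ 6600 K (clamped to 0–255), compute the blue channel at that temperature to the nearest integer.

85

M_in = 10⁶/2935 = 340.72; M_out = 340.72 + (+34) = 374.72.
T_out = 10⁶/374.72 = 2668.7 K → 2670 K; t = 26.7.
B = 138.5·ln(26.7 − 10) − 305.0 = 138.5·ln 16.7 − 305.0 = 138.5·2.8154 − 305.0 = 84.934.
Rounded: 85.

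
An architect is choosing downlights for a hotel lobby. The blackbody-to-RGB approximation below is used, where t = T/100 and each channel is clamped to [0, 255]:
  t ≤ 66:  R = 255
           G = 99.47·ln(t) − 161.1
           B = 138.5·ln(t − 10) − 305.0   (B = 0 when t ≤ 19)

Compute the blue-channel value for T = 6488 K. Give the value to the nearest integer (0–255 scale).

250

t = 6488/100 = 64.88; the t ≤ 66 branch applies.
B = 138.5·ln(64.88 − 10) − 305.0 = 138.5·ln 54.88 − 305.0 = 138.5·4.0051 − 305.0 = 249.713.
Rounded: 250.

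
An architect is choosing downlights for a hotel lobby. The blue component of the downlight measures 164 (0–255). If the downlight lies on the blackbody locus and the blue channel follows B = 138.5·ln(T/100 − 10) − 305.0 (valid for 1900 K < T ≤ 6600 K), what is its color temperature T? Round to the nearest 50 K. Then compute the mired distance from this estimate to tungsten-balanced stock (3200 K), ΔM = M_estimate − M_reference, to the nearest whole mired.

-59 mireds

ln(t − 10) = (164 + 305.0) / 138.5 = 3.3863.
t − 10 = e^3.3863 = 29.556, so t = 39.556.
T = 100·t = 3956 K → 3950 K to the nearest 50 K.
M_estimate = 10⁶/3950 = 253.16; M_reference = 10⁶/3200 = 312.50.
ΔM = 253.16 − 312.50 = -59.34 → -59 mireds.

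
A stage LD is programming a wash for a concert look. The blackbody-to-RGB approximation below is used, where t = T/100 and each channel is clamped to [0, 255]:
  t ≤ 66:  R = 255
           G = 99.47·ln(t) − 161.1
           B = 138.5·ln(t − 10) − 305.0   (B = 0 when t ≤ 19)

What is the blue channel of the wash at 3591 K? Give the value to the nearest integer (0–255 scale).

146

t = 3591/100 = 35.91; the t ≤ 66 branch applies.
B = 138.5·ln(35.91 − 10) − 305.0 = 138.5·ln 25.91 − 305.0 = 138.5·3.2546 − 305.0 = 145.766.
Rounded: 146.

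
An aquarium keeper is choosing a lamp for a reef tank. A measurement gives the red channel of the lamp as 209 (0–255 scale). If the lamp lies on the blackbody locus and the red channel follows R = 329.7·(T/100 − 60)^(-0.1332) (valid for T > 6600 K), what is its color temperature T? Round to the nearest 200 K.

9000 K

(t − 60)^(-0.1332) = 209/329.7 = 0.63391.
t − 60 = 0.63391^(1/-0.1332) = 0.63391^(-7.508) = 30.639, so t = 90.639.
T = 100·t = 9064 K → 9000 K to the nearest 200 K.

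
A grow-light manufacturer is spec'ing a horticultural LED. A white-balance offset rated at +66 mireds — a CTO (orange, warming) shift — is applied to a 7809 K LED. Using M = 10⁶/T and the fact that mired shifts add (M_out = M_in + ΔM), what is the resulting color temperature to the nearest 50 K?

M_in = 10⁶/7809 = 128.06 mireds.
M_out = 128.06 + (+66) = 194.06 mireds.
T_out = 10⁶/194.06 = 5153.1 K → 5150 K.

5150 K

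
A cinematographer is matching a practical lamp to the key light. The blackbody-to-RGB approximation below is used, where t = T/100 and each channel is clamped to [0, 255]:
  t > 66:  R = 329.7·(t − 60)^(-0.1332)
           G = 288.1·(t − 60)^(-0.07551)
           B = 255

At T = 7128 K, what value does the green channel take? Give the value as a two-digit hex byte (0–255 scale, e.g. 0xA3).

t = 7128/100 = 71.28; the t > 66 branch applies.
G = 288.1·(71.28 − 60)^(-0.07551) = 288.1·11.28^(-0.07551) = 288.1·0.83280 = 239.929.
Rounded: 240; in hex, 0xF0.

0xF0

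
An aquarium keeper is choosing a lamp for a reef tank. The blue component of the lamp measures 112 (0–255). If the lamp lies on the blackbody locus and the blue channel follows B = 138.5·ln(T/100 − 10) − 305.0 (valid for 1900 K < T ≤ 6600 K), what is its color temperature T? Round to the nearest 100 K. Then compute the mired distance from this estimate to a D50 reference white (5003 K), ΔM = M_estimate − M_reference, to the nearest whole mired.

+133 mireds

ln(t − 10) = (112 + 305.0) / 138.5 = 3.0108.
t − 10 = e^3.0108 = 20.304, so t = 30.304.
T = 100·t = 3030 K → 3000 K to the nearest 100 K.
M_estimate = 10⁶/3000 = 333.33; M_reference = 10⁶/5003 = 199.88.
ΔM = 333.33 − 199.88 = 133.45 → +133 mireds.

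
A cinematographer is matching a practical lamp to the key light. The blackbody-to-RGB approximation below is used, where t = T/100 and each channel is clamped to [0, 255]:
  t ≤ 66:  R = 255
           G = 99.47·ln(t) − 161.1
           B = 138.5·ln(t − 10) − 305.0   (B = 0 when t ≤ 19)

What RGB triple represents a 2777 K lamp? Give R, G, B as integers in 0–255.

R=255, G=170, B=94

t = 2777/100 = 27.77; the t ≤ 66 branch applies.
R = 255 by definition for t ≤ 66.
G = 99.47·ln 27.77 − 161.1 = 99.47·3.3240 − 161.1 = 169.534.
B = 138.5·ln(27.77 − 10) − 305.0 = 138.5·ln 17.77 − 305.0 = 138.5·2.8775 − 305.0 = 93.535.
Rounded: (255, 170, 94).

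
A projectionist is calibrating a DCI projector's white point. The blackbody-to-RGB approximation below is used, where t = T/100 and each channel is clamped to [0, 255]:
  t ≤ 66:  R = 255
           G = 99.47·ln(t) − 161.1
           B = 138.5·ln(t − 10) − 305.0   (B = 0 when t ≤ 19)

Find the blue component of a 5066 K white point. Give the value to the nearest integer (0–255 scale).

t = 5066/100 = 50.66; the t ≤ 66 branch applies.
B = 138.5·ln(50.66 − 10) − 305.0 = 138.5·ln 40.66 − 305.0 = 138.5·3.7052 − 305.0 = 208.176.
Rounded: 208.

208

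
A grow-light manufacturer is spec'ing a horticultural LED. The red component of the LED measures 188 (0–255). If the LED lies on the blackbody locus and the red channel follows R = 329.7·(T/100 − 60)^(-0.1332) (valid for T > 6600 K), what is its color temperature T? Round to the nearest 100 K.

12800 K

(t − 60)^(-0.1332) = 188/329.7 = 0.57022.
t − 60 = 0.57022^(1/-0.1332) = 0.57022^(-7.508) = 67.848, so t = 127.848.
T = 100·t = 12785 K → 12800 K to the nearest 100 K.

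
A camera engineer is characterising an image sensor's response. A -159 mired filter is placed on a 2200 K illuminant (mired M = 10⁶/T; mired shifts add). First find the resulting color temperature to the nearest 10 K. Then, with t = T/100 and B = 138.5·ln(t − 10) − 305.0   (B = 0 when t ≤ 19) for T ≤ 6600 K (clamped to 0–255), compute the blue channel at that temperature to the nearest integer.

M_in = 10⁶/2200 = 454.55; M_out = 454.55 + (-159) = 295.55.
T_out = 10⁶/295.55 = 3383.6 K → 3380 K; t = 33.8.
B = 138.5·ln(33.8 − 10) − 305.0 = 138.5·ln 23.8 − 305.0 = 138.5·3.1697 − 305.0 = 134.001.
Rounded: 134.

134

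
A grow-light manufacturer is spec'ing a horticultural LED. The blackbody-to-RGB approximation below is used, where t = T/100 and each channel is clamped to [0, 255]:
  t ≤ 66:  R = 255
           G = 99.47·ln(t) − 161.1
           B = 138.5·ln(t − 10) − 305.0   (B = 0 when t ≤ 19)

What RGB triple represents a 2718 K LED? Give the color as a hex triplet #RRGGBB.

t = 2718/100 = 27.18; the t ≤ 66 branch applies.
R = 255 by definition for t ≤ 66.
G = 99.47·ln 27.18 − 161.1 = 99.47·3.3025 − 161.1 = 167.398.
B = 138.5·ln(27.18 − 10) − 305.0 = 138.5·ln 17.18 − 305.0 = 138.5·2.8437 − 305.0 = 88.859.
Rounded: (255, 167, 89).
In hex: #FFA759.

#FFA759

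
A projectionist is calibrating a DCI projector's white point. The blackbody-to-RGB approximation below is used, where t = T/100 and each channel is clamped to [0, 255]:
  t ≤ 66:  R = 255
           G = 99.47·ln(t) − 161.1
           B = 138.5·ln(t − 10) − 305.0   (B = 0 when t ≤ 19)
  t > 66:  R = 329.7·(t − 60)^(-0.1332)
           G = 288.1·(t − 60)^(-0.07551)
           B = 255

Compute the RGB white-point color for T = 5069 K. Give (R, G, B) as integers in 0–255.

(255, 229, 208)

t = 5069/100 = 50.69; the t ≤ 66 branch applies.
R = 255 by definition for t ≤ 66.
G = 99.47·ln 50.69 − 161.1 = 99.47·3.9257 − 161.1 = 229.392.
B = 138.5·ln(50.69 − 10) − 305.0 = 138.5·ln 40.69 − 305.0 = 138.5·3.7060 − 305.0 = 208.279.
Rounded: (255, 229, 208).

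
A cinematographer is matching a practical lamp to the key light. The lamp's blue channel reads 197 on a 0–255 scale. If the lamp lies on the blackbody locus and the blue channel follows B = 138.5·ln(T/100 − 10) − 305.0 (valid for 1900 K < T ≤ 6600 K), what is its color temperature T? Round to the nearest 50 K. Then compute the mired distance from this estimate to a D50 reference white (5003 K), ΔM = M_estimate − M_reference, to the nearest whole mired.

ln(t − 10) = (197 + 305.0) / 138.5 = 3.6245.
t − 10 = e^3.6245 = 37.508, so t = 47.508.
T = 100·t = 4751 K → 4750 K to the nearest 50 K.
M_estimate = 10⁶/4750 = 210.53; M_reference = 10⁶/5003 = 199.88.
ΔM = 210.53 − 199.88 = 10.65 → +11 mireds.

+11 mireds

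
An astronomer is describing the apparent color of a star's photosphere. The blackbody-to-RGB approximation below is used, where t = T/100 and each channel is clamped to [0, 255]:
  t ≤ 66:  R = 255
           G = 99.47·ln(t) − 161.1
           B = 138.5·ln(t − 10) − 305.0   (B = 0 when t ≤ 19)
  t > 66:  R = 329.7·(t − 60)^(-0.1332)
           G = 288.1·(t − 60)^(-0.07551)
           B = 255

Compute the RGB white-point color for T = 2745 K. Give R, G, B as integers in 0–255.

R=255, G=168, B=91

t = 2745/100 = 27.45; the t ≤ 66 branch applies.
R = 255 by definition for t ≤ 66.
G = 99.47·ln 27.45 − 161.1 = 99.47·3.3124 − 161.1 = 168.381.
B = 138.5·ln(27.45 − 10) − 305.0 = 138.5·ln 17.45 − 305.0 = 138.5·2.8593 − 305.0 = 91.019.
Rounded: (255, 168, 91).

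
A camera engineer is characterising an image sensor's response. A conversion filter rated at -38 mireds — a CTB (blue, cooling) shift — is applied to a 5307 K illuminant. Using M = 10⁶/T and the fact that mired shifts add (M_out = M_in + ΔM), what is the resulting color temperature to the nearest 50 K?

6650 K

M_in = 10⁶/5307 = 188.43 mireds.
M_out = 188.43 + (-38) = 150.43 mireds.
T_out = 10⁶/150.43 = 6647.6 K → 6650 K.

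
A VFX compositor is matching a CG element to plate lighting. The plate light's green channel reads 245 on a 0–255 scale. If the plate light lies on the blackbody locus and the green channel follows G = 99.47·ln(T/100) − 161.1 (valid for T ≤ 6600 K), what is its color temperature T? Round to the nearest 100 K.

5900 K

ln t = (245 + 161.1) / 99.47 = 4.0826.
t = e^4.0826 = 59.302.
T = 100·t = 5930 K → 5900 K to the nearest 100 K.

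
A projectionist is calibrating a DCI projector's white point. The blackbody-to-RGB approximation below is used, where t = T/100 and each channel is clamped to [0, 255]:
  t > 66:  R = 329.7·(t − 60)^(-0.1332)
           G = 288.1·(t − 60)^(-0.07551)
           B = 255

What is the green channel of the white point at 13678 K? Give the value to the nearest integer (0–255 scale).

t = 13678/100 = 136.78; the t > 66 branch applies.
G = 288.1·(136.78 − 60)^(-0.07551) = 288.1·76.78^(-0.07551) = 288.1·0.72052 = 207.581.
Rounded: 208.

208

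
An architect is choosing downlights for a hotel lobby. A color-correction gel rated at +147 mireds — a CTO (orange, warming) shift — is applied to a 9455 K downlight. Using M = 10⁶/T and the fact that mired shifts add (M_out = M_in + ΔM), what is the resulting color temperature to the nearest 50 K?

3950 K

M_in = 10⁶/9455 = 105.76 mireds.
M_out = 105.76 + (+147) = 252.76 mireds.
T_out = 10⁶/252.76 = 3956.3 K → 3950 K.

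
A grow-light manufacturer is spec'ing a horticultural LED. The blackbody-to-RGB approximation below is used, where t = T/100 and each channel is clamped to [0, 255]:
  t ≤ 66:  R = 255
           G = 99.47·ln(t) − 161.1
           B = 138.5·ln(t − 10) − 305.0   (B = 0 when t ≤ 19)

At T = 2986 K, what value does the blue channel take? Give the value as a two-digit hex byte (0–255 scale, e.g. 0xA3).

t = 2986/100 = 29.86; the t ≤ 66 branch applies.
B = 138.5·ln(29.86 − 10) − 305.0 = 138.5·ln 19.86 − 305.0 = 138.5·2.9887 − 305.0 = 108.936.
Rounded: 109; in hex, 0x6D.

0x6D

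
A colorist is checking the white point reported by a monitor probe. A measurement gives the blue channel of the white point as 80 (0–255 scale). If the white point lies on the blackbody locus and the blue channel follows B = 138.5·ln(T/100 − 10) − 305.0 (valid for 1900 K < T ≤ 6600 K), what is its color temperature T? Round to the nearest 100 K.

ln(t − 10) = (80 + 305.0) / 138.5 = 2.7798.
t − 10 = e^2.7798 = 16.116, so t = 26.116.
T = 100·t = 2612 K → 2600 K to the nearest 100 K.

2600 K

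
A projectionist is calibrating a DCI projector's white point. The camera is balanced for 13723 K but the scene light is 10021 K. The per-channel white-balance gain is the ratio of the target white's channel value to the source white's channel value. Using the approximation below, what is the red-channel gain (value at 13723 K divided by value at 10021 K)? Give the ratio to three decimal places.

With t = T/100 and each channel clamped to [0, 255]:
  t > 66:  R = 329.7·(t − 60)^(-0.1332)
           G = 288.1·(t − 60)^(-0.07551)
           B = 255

At 10021 K (t = 100.21):
  R = 329.7·(100.21 − 60)^(-0.1332) = 329.7·40.21^(-0.1332) = 329.7·0.61137 = 201.568.
At 13723 K (t = 137.23):
  R = 329.7·(137.23 − 60)^(-0.1332) = 329.7·77.23^(-0.1332) = 329.7·0.56046 = 184.785.
Gain = 184.785 / 201.568 = 0.9167 → 0.917.

0.917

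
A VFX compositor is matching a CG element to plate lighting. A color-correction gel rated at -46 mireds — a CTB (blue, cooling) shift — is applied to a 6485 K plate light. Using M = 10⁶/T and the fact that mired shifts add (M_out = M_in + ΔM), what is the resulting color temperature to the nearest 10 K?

9240 K

M_in = 10⁶/6485 = 154.20 mireds.
M_out = 154.20 + (-46) = 108.20 mireds.
T_out = 10⁶/108.20 = 9242.0 K → 9240 K.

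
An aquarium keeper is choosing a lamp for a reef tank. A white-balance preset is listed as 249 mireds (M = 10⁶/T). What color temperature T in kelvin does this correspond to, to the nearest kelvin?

T = 10⁶ / 249 = 4016.06 K → 4016 K.

4016 K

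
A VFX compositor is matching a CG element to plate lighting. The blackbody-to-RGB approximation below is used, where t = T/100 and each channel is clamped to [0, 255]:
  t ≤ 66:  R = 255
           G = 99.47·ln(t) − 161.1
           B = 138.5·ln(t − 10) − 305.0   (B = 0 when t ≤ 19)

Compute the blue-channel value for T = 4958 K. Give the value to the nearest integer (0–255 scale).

t = 4958/100 = 49.58; the t ≤ 66 branch applies.
B = 138.5·ln(49.58 − 10) − 305.0 = 138.5·ln 39.58 − 305.0 = 138.5·3.6783 − 305.0 = 204.448.
Rounded: 204.

204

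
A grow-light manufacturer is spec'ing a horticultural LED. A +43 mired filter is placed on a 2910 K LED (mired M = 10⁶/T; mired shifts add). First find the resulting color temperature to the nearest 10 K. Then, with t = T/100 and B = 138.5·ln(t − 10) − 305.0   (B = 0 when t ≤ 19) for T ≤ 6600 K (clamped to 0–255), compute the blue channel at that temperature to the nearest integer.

M_in = 10⁶/2910 = 343.64; M_out = 343.64 + (+43) = 386.64.
T_out = 10⁶/386.64 = 2586.4 K → 2590 K; t = 25.9.
B = 138.5·ln(25.9 − 10) − 305.0 = 138.5·ln 15.9 − 305.0 = 138.5·2.7663 − 305.0 = 78.135.
Rounded: 78.

78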